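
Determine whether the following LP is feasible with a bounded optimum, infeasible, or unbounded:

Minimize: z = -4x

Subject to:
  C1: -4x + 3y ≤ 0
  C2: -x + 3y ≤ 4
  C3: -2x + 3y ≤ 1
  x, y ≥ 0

Unbounded (objective can decrease without bound)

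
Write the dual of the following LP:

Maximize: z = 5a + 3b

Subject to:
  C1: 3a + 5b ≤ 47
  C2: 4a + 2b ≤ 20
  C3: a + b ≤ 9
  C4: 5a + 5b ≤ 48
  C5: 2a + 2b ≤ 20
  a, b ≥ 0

Primal max cᵀx s.t. Ax ≤ b, x ≥ 0  →  Dual min bᵀy s.t. Aᵀy ≥ c, y ≥ 0.

Minimize: z = 47y1 + 20y2 + 9y3 + 48y4 + 20y5

Subject to:
  3y1 + 4y2 + y3 + 5y4 + 2y5 ≥ 5
  5y1 + 2y2 + y3 + 5y4 + 2y5 ≥ 3
  y1, y2, y3, y4, y5 ≥ 0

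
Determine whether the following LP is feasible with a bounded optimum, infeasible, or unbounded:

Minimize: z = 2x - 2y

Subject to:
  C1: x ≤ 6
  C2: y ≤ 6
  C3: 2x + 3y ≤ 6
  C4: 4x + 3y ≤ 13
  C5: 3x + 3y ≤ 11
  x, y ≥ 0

Feasible with a bounded optimal solution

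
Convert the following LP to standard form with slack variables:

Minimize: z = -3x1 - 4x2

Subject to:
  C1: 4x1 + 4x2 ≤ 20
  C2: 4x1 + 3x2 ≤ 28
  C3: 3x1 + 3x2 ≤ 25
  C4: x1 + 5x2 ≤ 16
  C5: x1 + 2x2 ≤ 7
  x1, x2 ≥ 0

min z = -3x1 - 4x2

s.t.
  4x1 + 4x2 + s1 = 20
  4x1 + 3x2 + s2 = 28
  3x1 + 3x2 + s3 = 25
  x1 + 5x2 + s4 = 16
  x1 + 2x2 + s5 = 7
  x1, x2, s1, s2, s3, s4, s5 ≥ 0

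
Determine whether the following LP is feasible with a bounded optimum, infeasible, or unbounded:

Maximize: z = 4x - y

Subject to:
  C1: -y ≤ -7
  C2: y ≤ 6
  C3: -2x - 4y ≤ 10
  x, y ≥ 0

Infeasible (no feasible solution exists)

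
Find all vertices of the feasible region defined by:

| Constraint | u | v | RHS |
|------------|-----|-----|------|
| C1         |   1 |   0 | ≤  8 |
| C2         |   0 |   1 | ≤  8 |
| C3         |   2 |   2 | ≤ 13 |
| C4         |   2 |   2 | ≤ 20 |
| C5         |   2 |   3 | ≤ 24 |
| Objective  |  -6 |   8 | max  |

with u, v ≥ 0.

(0, 0), (6.5, 0), (0, 6.5)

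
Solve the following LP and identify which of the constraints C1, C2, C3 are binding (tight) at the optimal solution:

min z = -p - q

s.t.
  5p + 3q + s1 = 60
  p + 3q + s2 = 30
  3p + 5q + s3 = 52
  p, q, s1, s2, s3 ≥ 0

At p = 9, q = 5, compute slack b - a·x for each constraint:
  C1: 60 − 60 = 0  (binding)
  C2: 30 − 24 = 6  (slack)
  C3: 52 − 52 = 0  (binding)

Optimal: p = 9, q = 5
Binding: C1, C3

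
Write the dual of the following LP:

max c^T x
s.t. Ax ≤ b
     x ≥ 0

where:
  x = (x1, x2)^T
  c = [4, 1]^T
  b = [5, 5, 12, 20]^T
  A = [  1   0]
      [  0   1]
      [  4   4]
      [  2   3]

Primal max cᵀx s.t. Ax ≤ b, x ≥ 0  →  Dual min bᵀy s.t. Aᵀy ≥ c, y ≥ 0.

Minimize: z = 5y1 + 5y2 + 12y3 + 20y4

Subject to:
  y1 + 4y3 + 2y4 ≥ 4
  y2 + 4y3 + 3y4 ≥ 1
  y1, y2, y3, y4 ≥ 0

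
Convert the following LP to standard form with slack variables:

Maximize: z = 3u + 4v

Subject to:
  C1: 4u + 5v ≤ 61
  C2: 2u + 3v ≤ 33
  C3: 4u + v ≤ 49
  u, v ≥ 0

max z = 3u + 4v

s.t.
  4u + 5v + s1 = 61
  2u + 3v + s2 = 33
  4u + v + s3 = 49
  u, v, s1, s2, s3 ≥ 0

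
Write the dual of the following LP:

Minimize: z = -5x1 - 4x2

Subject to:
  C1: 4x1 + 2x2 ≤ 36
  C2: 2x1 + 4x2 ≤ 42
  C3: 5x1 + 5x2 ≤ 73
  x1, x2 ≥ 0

Primal min cᵀx s.t. Ax ≤ b, x ≥ 0  →  Dual max −bᵀy s.t. Aᵀy ≥ −c, y ≥ 0.

Maximize: z = -36y1 - 42y2 - 73y3

Subject to:
  4y1 + 2y2 + 5y3 ≥ 5
  2y1 + 4y2 + 5y3 ≥ 4
  y1, y2, y3 ≥ 0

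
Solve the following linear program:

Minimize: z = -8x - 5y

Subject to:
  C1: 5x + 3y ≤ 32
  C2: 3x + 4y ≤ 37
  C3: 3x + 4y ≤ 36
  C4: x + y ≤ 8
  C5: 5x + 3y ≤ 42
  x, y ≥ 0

Evaluate the objective at each vertex of the feasible region:
  z(0, 0) = 0
  z(6.4, 0) = -51.2
  z(4, 4) = -52  ←
  z(0, 8) = -40
The minimum is at x = 4, y = 4.

x = 4, y = 4, z = -52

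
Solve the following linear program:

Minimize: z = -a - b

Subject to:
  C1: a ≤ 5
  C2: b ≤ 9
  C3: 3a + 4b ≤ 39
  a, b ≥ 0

Evaluate the objective at each vertex of the feasible region:
  z(0, 0) = 0
  z(5, 0) = -5
  z(5, 6) = -11  ←
  z(1, 9) = -10
  z(0, 9) = -9
The minimum is at a = 5, b = 6.

a = 5, b = 6, z = -11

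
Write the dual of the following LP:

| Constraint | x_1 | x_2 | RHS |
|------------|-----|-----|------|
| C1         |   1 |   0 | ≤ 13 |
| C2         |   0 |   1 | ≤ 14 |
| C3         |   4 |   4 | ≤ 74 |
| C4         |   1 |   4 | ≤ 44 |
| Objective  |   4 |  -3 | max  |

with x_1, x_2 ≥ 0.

Primal max cᵀx s.t. Ax ≤ b, x ≥ 0  →  Dual min bᵀy s.t. Aᵀy ≥ c, y ≥ 0.

Minimize: z = 13y1 + 14y2 + 74y3 + 44y4

Subject to:
  y1 + 4y3 + y4 ≥ 4
  y2 + 4y3 + 4y4 ≥ -3
  y1, y2, y3, y4 ≥ 0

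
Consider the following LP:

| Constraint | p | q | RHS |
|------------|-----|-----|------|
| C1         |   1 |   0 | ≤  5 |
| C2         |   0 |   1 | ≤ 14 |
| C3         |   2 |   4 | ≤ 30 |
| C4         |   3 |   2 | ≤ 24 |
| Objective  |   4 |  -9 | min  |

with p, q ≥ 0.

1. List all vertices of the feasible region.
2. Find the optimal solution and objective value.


1. (0, 0), (5, 0), (5, 4.5), (4.5, 5.25), (0, 7.5)
2. p = 0, q = 7.5, z = -67.5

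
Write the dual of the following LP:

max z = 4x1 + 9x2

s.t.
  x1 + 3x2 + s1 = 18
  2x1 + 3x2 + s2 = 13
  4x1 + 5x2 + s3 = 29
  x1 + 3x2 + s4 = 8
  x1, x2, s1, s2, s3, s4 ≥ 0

Primal max cᵀx s.t. Ax ≤ b, x ≥ 0  →  Dual min bᵀy s.t. Aᵀy ≥ c, y ≥ 0.

Minimize: z = 18y1 + 13y2 + 29y3 + 8y4

Subject to:
  y1 + 2y2 + 4y3 + y4 ≥ 4
  3y1 + 3y2 + 5y3 + 3y4 ≥ 9
  y1, y2, y3, y4 ≥ 0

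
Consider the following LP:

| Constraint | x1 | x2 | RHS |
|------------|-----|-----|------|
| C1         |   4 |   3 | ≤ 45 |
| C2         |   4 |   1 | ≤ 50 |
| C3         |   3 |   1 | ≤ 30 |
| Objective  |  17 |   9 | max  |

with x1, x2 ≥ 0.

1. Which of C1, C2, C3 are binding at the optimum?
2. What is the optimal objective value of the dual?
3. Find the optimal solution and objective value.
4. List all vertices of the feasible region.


1. C1, C3
2. 180
3. x1 = 9, x2 = 3, z = 180
4. (0, 0), (10, 0), (9, 3), (0, 15)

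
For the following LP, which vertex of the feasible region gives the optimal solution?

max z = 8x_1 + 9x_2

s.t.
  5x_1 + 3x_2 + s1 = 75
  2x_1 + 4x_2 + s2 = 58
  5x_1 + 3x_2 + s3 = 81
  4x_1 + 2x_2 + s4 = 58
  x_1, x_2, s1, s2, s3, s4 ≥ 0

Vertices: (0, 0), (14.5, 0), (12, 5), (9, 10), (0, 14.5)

Evaluate the objective at each vertex of the feasible region:
  z(0, 0) = 0
  z(14.5, 0) = 116
  z(12, 5) = 141
  z(9, 10) = 162  ←
  z(0, 14.5) = 130.5
The maximum is at x_1 = 9, x_2 = 10.

(9, 10)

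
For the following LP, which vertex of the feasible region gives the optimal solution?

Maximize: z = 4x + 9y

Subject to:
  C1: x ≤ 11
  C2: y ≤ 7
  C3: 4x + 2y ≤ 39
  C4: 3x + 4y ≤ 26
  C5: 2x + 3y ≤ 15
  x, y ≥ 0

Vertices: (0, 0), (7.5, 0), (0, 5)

Evaluate the objective at each vertex of the feasible region:
  z(0, 0) = 0
  z(7.5, 0) = 30
  z(0, 5) = 45  ←
The maximum is at x = 0, y = 5.

(0, 5)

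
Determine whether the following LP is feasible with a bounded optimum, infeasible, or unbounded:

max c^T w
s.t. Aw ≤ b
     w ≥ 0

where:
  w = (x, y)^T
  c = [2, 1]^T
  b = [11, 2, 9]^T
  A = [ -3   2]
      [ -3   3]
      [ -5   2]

Unbounded (objective can increase without bound)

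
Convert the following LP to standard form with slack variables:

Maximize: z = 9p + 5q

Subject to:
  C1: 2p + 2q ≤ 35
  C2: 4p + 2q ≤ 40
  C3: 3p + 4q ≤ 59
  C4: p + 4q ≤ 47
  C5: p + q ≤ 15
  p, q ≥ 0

max z = 9p + 5q

s.t.
  2p + 2q + s1 = 35
  4p + 2q + s2 = 40
  3p + 4q + s3 = 59
  p + 4q + s4 = 47
  p + q + s5 = 15
  p, q, s1, s2, s3, s4, s5 ≥ 0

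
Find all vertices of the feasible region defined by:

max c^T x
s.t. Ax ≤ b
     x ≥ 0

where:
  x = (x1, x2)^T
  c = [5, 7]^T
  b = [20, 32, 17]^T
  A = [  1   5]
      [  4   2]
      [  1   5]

(0, 0), (8, 0), (7, 2), (0, 3.4)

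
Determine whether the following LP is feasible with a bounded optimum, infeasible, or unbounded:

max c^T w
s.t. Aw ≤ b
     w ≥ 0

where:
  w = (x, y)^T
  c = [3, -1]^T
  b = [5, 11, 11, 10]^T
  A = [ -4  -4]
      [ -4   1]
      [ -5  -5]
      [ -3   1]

Unbounded (objective can increase without bound)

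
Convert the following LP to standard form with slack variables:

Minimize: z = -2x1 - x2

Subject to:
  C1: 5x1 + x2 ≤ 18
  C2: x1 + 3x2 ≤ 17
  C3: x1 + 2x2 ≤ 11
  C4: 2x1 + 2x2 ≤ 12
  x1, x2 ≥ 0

min z = -2x1 - x2

s.t.
  5x1 + x2 + s1 = 18
  x1 + 3x2 + s2 = 17
  x1 + 2x2 + s3 = 11
  2x1 + 2x2 + s4 = 12
  x1, x2, s1, s2, s3, s4 ≥ 0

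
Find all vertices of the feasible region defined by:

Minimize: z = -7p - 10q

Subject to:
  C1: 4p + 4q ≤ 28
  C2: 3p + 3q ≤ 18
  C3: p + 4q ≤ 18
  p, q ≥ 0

(0, 0), (6, 0), (2, 4), (0, 4.5)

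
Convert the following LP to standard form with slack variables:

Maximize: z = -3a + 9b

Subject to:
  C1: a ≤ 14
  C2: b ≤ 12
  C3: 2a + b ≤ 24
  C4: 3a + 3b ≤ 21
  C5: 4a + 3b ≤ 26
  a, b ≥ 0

max z = -3a + 9b

s.t.
  a + s1 = 14
  b + s2 = 12
  2a + b + s3 = 24
  3a + 3b + s4 = 21
  4a + 3b + s5 = 26
  a, b, s1, s2, s3, s4, s5 ≥ 0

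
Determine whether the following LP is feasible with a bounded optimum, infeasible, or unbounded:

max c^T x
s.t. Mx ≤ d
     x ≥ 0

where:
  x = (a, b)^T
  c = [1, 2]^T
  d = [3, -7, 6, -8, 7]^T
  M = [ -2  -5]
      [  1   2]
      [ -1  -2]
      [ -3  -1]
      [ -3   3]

Infeasible (no feasible solution exists)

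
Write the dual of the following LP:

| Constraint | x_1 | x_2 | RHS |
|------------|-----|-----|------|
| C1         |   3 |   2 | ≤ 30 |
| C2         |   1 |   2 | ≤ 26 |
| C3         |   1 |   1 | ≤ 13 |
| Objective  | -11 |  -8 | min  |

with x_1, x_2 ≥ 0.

Primal min cᵀx s.t. Ax ≤ b, x ≥ 0  →  Dual max −bᵀy s.t. Aᵀy ≥ −c, y ≥ 0.

Maximize: z = -30y1 - 26y2 - 13y3

Subject to:
  3y1 + y2 + y3 ≥ 11
  2y1 + 2y2 + y3 ≥ 8
  y1, y2, y3 ≥ 0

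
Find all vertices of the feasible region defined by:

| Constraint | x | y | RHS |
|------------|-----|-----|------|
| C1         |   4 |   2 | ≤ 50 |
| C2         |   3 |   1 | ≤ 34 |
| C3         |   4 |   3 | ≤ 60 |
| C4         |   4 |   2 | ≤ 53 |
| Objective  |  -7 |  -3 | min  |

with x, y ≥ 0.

(0, 0), (11.33, 0), (9, 7), (7.5, 10), (0, 20)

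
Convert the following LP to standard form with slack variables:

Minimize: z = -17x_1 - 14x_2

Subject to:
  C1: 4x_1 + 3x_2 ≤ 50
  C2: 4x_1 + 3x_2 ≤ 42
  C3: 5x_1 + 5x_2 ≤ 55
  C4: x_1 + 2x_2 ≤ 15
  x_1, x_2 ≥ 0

min z = -17x_1 - 14x_2

s.t.
  4x_1 + 3x_2 + s1 = 50
  4x_1 + 3x_2 + s2 = 42
  5x_1 + 5x_2 + s3 = 55
  x_1 + 2x_2 + s4 = 15
  x_1, x_2, s1, s2, s3, s4 ≥ 0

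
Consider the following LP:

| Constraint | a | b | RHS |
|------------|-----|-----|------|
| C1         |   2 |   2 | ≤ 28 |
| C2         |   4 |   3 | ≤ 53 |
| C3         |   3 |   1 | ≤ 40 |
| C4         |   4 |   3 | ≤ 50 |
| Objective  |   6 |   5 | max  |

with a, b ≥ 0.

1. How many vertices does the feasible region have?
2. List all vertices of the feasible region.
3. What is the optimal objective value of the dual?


1. 4
2. (0, 0), (12.5, 0), (8, 6), (0, 14)
3. 78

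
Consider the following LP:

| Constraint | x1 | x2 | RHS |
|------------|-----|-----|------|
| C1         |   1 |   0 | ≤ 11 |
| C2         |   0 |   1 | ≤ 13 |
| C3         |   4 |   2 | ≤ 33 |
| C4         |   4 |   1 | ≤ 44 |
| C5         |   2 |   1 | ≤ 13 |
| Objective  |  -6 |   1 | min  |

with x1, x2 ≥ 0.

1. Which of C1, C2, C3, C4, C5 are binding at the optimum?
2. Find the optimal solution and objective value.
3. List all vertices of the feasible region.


1. C5
2. x1 = 6.5, x2 = 0, z = -39
3. (0, 0), (6.5, 0), (0, 13)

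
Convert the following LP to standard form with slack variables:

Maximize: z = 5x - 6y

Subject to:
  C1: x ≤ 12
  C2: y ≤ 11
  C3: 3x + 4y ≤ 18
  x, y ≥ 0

max z = 5x - 6y

s.t.
  x + s1 = 12
  y + s2 = 11
  3x + 4y + s3 = 18
  x, y, s1, s2, s3 ≥ 0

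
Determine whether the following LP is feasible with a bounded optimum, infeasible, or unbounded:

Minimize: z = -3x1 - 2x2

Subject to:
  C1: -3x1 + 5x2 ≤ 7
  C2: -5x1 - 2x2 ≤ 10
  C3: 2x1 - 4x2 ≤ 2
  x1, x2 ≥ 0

Unbounded (objective can decrease without bound)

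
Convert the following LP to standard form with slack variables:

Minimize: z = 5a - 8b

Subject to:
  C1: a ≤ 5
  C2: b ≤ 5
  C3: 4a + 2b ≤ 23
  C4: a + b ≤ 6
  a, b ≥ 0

min z = 5a - 8b

s.t.
  a + s1 = 5
  b + s2 = 5
  4a + 2b + s3 = 23
  a + b + s4 = 6
  a, b, s1, s2, s3, s4 ≥ 0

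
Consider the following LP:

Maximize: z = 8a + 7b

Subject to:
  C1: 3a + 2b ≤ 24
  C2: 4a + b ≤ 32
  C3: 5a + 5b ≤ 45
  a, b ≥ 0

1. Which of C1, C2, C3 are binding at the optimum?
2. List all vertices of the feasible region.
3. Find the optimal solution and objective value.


1. C1, C3
2. (0, 0), (8, 0), (6, 3), (0, 9)
3. a = 6, b = 3, z = 69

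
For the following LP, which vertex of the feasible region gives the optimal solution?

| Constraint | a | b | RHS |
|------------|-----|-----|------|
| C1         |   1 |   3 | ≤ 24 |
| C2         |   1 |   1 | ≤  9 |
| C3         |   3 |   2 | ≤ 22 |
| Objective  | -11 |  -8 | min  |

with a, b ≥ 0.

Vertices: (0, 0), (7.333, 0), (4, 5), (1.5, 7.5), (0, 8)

Evaluate the objective at each vertex of the feasible region:
  z(0, 0) = 0
  z(7.333, 0) = -80.67
  z(4, 5) = -84  ←
  z(1.5, 7.5) = -76.5
  z(0, 8) = -64
The minimum is at a = 4, b = 5.

(4, 5)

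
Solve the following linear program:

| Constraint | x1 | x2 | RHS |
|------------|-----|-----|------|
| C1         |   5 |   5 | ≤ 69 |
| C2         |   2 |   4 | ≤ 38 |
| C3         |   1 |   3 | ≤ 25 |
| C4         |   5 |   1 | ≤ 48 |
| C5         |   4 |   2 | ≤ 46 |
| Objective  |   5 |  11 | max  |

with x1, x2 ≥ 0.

Evaluate the objective at each vertex of the feasible region:
  z(0, 0) = 0
  z(9.6, 0) = 48
  z(8.556, 5.222) = 100.2
  z(7, 6) = 101  ←
  z(0, 8.333) = 91.67
The maximum is at x1 = 7, x2 = 6.

x1 = 7, x2 = 6, z = 101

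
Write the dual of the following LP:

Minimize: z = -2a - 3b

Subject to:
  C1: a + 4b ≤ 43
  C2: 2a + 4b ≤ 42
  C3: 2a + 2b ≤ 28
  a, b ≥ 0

Primal min cᵀx s.t. Ax ≤ b, x ≥ 0  →  Dual max −bᵀy s.t. Aᵀy ≥ −c, y ≥ 0.

Maximize: z = -43y1 - 42y2 - 28y3

Subject to:
  y1 + 2y2 + 2y3 ≥ 2
  4y1 + 4y2 + 2y3 ≥ 3
  y1, y2, y3 ≥ 0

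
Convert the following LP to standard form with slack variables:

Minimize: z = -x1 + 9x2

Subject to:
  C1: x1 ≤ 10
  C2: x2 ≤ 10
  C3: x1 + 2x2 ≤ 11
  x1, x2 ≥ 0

min z = -x1 + 9x2

s.t.
  x1 + s1 = 10
  x2 + s2 = 10
  x1 + 2x2 + s3 = 11
  x1, x2, s1, s2, s3 ≥ 0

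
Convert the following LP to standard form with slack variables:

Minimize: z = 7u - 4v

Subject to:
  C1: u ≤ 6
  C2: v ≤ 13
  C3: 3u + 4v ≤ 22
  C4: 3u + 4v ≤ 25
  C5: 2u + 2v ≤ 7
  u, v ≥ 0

min z = 7u - 4v

s.t.
  u + s1 = 6
  v + s2 = 13
  3u + 4v + s3 = 22
  3u + 4v + s4 = 25
  2u + 2v + s5 = 7
  u, v, s1, s2, s3, s4, s5 ≥ 0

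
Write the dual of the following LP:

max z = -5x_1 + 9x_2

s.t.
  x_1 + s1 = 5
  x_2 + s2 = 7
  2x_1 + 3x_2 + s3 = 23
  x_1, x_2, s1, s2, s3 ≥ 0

Primal max cᵀx s.t. Ax ≤ b, x ≥ 0  →  Dual min bᵀy s.t. Aᵀy ≥ c, y ≥ 0.

Minimize: z = 5y1 + 7y2 + 23y3

Subject to:
  y1 + 2y3 ≥ -5
  y2 + 3y3 ≥ 9
  y1, y2, y3 ≥ 0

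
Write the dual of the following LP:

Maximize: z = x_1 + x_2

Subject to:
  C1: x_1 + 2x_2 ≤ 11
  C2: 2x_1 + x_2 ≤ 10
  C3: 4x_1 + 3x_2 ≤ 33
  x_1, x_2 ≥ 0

Primal max cᵀx s.t. Ax ≤ b, x ≥ 0  →  Dual min bᵀy s.t. Aᵀy ≥ c, y ≥ 0.

Minimize: z = 11y1 + 10y2 + 33y3

Subject to:
  y1 + 2y2 + 4y3 ≥ 1
  2y1 + y2 + 3y3 ≥ 1
  y1, y2, y3 ≥ 0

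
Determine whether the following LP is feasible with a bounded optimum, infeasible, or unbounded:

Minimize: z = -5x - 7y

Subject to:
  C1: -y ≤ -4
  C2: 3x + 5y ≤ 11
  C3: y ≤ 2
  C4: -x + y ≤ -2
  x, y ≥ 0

Infeasible (no feasible solution exists)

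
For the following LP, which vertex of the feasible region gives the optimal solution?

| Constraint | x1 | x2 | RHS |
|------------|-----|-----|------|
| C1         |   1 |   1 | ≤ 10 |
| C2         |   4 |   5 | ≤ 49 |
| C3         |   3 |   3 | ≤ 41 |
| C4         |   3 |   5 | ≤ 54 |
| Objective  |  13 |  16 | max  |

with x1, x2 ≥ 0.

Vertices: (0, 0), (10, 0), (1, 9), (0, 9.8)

Evaluate the objective at each vertex of the feasible region:
  z(0, 0) = 0
  z(10, 0) = 130
  z(1, 9) = 157  ←
  z(0, 9.8) = 156.8
The maximum is at x1 = 1, x2 = 9.

(1, 9)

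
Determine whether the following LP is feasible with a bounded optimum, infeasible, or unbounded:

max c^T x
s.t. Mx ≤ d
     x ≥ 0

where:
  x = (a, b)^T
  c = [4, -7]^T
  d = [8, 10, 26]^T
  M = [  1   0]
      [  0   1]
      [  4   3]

Feasible with a bounded optimal solution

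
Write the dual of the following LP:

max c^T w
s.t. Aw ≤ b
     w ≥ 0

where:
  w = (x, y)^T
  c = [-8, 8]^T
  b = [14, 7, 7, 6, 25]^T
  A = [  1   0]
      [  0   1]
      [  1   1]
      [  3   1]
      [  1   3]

Primal max cᵀx s.t. Ax ≤ b, x ≥ 0  →  Dual min bᵀy s.t. Aᵀy ≥ c, y ≥ 0.

Minimize: z = 14y1 + 7y2 + 7y3 + 6y4 + 25y5

Subject to:
  y1 + y3 + 3y4 + y5 ≥ -8
  y2 + y3 + y4 + 3y5 ≥ 8
  y1, y2, y3, y4, y5 ≥ 0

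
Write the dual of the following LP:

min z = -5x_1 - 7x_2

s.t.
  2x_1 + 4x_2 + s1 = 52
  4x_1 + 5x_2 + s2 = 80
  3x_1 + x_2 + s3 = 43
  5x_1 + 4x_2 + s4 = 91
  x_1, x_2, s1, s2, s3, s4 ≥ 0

Primal min cᵀx s.t. Ax ≤ b, x ≥ 0  →  Dual max −bᵀy s.t. Aᵀy ≥ −c, y ≥ 0.

Maximize: z = -52y1 - 80y2 - 43y3 - 91y4

Subject to:
  2y1 + 4y2 + 3y3 + 5y4 ≥ 5
  4y1 + 5y2 + y3 + 4y4 ≥ 7
  y1, y2, y3, y4 ≥ 0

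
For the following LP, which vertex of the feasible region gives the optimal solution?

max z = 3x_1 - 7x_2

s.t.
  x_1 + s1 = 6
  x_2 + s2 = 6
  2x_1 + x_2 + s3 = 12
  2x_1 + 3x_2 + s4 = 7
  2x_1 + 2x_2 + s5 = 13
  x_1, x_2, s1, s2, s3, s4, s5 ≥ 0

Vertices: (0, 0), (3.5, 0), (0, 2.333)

Evaluate the objective at each vertex of the feasible region:
  z(0, 0) = 0
  z(3.5, 0) = 10.5  ←
  z(0, 2.333) = -16.33
The maximum is at x_1 = 3.5, x_2 = 0.

(3.5, 0)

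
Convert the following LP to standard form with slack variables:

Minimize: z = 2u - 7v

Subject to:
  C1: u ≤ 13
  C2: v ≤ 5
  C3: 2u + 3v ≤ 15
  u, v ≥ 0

min z = 2u - 7v

s.t.
  u + s1 = 13
  v + s2 = 5
  2u + 3v + s3 = 15
  u, v, s1, s2, s3 ≥ 0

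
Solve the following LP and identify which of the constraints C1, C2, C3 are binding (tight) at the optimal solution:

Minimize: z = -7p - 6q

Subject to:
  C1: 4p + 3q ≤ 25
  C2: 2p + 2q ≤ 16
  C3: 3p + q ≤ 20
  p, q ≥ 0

At p = 1, q = 7, compute slack b - a·x for each constraint:
  C1: 25 − 25 = 0  (binding)
  C2: 16 − 16 = 0  (binding)
  C3: 20 − 10 = 10  (slack)

Optimal: p = 1, q = 7
Binding: C1, C2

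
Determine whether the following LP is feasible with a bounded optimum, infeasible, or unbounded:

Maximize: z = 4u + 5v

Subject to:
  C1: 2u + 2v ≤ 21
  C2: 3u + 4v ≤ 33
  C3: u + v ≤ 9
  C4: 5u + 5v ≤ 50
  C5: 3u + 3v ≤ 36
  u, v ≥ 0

Feasible with a bounded optimal solution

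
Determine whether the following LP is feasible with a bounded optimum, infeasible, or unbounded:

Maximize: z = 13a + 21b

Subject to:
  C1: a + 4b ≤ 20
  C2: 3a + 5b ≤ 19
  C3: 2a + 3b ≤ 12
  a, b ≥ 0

Feasible with a bounded optimal solution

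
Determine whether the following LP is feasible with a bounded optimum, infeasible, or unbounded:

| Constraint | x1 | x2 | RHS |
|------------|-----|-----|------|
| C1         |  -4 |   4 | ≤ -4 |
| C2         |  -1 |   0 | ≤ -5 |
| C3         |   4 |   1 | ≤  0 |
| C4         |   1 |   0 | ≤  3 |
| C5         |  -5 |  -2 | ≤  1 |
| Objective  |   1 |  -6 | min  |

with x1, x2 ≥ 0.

Infeasible (no feasible solution exists)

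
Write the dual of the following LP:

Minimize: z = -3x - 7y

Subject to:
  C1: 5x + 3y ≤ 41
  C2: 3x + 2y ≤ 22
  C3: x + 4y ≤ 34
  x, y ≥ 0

Primal min cᵀx s.t. Ax ≤ b, x ≥ 0  →  Dual max −bᵀy s.t. Aᵀy ≥ −c, y ≥ 0.

Maximize: z = -41y1 - 22y2 - 34y3

Subject to:
  5y1 + 3y2 + y3 ≥ 3
  3y1 + 2y2 + 4y3 ≥ 7
  y1, y2, y3 ≥ 0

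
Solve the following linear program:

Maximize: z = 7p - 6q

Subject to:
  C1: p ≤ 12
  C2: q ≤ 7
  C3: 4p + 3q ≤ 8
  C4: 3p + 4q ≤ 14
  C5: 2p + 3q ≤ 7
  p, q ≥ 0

Evaluate the objective at each vertex of the feasible region:
  z(0, 0) = 0
  z(2, 0) = 14  ←
  z(0.5, 2) = -8.5
  z(0, 2.333) = -14
The maximum is at p = 2, q = 0.

p = 2, q = 0, z = 14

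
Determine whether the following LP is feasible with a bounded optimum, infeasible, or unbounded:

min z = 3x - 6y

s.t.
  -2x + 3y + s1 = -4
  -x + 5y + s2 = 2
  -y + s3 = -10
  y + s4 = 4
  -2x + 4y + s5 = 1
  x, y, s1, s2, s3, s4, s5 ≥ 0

Infeasible (no feasible solution exists)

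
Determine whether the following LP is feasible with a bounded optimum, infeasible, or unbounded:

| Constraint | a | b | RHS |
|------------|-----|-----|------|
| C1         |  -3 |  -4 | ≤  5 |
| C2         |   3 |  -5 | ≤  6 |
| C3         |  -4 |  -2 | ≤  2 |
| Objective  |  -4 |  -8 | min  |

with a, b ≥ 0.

Unbounded (objective can decrease without bound)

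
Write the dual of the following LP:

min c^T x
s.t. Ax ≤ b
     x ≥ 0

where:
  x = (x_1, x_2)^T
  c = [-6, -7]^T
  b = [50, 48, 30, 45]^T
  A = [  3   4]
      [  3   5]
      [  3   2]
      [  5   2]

Primal min cᵀx s.t. Ax ≤ b, x ≥ 0  →  Dual max −bᵀy s.t. Aᵀy ≥ −c, y ≥ 0.

Maximize: z = -50y1 - 48y2 - 30y3 - 45y4

Subject to:
  3y1 + 3y2 + 3y3 + 5y4 ≥ 6
  4y1 + 5y2 + 2y3 + 2y4 ≥ 7
  y1, y2, y3, y4 ≥ 0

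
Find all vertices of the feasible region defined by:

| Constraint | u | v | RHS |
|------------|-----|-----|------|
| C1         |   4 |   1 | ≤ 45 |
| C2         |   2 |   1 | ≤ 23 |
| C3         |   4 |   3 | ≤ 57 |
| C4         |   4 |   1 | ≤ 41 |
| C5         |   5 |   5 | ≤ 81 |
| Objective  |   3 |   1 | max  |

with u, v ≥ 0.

(0, 0), (10.25, 0), (9, 5), (6.8, 9.4), (0, 16.2)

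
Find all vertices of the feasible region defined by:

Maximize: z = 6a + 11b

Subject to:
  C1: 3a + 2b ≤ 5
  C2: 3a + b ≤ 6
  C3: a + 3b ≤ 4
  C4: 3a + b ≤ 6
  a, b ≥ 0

(0, 0), (1.667, 0), (1, 1), (0, 1.333)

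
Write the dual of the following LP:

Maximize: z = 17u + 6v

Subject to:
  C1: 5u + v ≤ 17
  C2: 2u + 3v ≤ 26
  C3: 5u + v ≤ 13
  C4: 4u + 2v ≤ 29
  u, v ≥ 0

Primal max cᵀx s.t. Ax ≤ b, x ≥ 0  →  Dual min bᵀy s.t. Aᵀy ≥ c, y ≥ 0.

Minimize: z = 17y1 + 26y2 + 13y3 + 29y4

Subject to:
  5y1 + 2y2 + 5y3 + 4y4 ≥ 17
  y1 + 3y2 + y3 + 2y4 ≥ 6
  y1, y2, y3, y4 ≥ 0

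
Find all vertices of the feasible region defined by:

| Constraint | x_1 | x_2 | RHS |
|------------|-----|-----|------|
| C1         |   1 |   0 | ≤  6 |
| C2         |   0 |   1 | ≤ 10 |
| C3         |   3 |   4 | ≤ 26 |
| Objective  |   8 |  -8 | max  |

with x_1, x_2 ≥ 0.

(0, 0), (6, 0), (6, 2), (0, 6.5)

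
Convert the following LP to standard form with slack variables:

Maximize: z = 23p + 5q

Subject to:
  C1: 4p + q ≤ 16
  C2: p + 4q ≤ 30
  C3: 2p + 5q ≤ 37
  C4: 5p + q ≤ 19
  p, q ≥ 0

max z = 23p + 5q

s.t.
  4p + q + s1 = 16
  p + 4q + s2 = 30
  2p + 5q + s3 = 37
  5p + q + s4 = 19
  p, q, s1, s2, s3, s4 ≥ 0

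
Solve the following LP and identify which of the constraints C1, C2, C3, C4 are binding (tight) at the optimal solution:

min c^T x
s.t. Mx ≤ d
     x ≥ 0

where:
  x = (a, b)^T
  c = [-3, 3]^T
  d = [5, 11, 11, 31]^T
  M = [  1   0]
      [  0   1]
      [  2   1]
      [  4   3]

At a = 5, b = 0, compute slack b - a·x for each constraint:
  C1: 5 − 5 = 0  (binding)
  C2: 11 − 0 = 11  (slack)
  C3: 11 − 10 = 1  (slack)
  C4: 31 − 20 = 11  (slack)

Optimal: a = 5, b = 0
Binding: C1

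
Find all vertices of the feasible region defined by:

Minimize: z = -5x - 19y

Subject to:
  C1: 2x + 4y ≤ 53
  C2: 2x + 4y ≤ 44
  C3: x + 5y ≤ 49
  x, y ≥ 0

(0, 0), (22, 0), (4, 9), (0, 9.8)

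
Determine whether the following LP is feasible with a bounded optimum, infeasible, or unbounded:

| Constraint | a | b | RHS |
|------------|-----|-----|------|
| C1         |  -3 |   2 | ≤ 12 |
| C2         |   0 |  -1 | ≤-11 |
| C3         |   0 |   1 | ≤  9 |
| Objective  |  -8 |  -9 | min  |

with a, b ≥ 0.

Infeasible (no feasible solution exists)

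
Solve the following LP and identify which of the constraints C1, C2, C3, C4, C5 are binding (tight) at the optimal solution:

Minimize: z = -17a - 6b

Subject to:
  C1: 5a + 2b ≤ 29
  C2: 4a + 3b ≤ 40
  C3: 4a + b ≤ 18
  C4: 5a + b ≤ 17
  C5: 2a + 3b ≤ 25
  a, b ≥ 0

At a = 2, b = 7, compute slack b - a·x for each constraint:
  C1: 29 − 24 = 5  (slack)
  C2: 40 − 29 = 11  (slack)
  C3: 18 − 15 = 3  (slack)
  C4: 17 − 17 = 0  (binding)
  C5: 25 − 25 = 0  (binding)

Optimal: a = 2, b = 7
Binding: C4, C5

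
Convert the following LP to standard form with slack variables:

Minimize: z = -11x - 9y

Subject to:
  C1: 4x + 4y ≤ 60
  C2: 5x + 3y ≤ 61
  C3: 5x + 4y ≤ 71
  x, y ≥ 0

min z = -11x - 9y

s.t.
  4x + 4y + s1 = 60
  5x + 3y + s2 = 61
  5x + 4y + s3 = 71
  x, y, s1, s2, s3 ≥ 0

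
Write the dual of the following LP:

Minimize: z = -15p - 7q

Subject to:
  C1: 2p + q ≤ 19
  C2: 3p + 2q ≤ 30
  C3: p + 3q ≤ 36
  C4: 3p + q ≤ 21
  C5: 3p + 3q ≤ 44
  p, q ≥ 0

Primal min cᵀx s.t. Ax ≤ b, x ≥ 0  →  Dual max −bᵀy s.t. Aᵀy ≥ −c, y ≥ 0.

Maximize: z = -19y1 - 30y2 - 36y3 - 21y4 - 44y5

Subject to:
  2y1 + 3y2 + y3 + 3y4 + 3y5 ≥ 15
  y1 + 2y2 + 3y3 + y4 + 3y5 ≥ 7
  y1, y2, y3, y4, y5 ≥ 0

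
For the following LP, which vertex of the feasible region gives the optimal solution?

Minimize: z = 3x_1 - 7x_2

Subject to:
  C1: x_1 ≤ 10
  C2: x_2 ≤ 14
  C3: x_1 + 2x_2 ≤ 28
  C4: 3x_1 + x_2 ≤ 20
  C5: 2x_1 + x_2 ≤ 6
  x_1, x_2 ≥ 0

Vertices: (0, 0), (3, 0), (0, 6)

Evaluate the objective at each vertex of the feasible region:
  z(0, 0) = 0
  z(3, 0) = 9
  z(0, 6) = -42  ←
The minimum is at x_1 = 0, x_2 = 6.

(0, 6)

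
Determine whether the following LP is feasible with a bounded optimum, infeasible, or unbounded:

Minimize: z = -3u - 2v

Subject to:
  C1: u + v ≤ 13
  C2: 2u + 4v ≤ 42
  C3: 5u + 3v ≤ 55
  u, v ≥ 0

Feasible with a bounded optimal solution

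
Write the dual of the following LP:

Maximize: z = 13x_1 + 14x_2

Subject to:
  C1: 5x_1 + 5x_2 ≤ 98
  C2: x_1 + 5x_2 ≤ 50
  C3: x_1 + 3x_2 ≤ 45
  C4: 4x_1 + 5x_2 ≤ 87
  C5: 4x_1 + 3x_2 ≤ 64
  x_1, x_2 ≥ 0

Primal max cᵀx s.t. Ax ≤ b, x ≥ 0  →  Dual min bᵀy s.t. Aᵀy ≥ c, y ≥ 0.

Minimize: z = 98y1 + 50y2 + 45y3 + 87y4 + 64y5

Subject to:
  5y1 + y2 + y3 + 4y4 + 4y5 ≥ 13
  5y1 + 5y2 + 3y3 + 5y4 + 3y5 ≥ 14
  y1, y2, y3, y4, y5 ≥ 0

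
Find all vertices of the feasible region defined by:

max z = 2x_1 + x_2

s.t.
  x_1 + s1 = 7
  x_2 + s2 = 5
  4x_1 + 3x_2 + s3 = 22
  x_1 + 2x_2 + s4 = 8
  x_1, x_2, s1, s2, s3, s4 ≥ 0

(0, 0), (5.5, 0), (4, 2), (0, 4)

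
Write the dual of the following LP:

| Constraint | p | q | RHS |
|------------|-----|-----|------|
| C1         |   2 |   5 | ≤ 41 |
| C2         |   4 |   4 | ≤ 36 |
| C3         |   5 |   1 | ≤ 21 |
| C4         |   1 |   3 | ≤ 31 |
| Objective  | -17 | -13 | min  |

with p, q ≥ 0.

Primal min cᵀx s.t. Ax ≤ b, x ≥ 0  →  Dual max −bᵀy s.t. Aᵀy ≥ −c, y ≥ 0.

Maximize: z = -41y1 - 36y2 - 21y3 - 31y4

Subject to:
  2y1 + 4y2 + 5y3 + y4 ≥ 17
  5y1 + 4y2 + y3 + 3y4 ≥ 13
  y1, y2, y3, y4 ≥ 0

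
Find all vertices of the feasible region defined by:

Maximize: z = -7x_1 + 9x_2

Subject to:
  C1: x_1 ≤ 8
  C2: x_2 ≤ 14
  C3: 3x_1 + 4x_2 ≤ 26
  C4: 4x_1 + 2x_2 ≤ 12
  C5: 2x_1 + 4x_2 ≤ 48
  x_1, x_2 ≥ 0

(0, 0), (3, 0), (0, 6)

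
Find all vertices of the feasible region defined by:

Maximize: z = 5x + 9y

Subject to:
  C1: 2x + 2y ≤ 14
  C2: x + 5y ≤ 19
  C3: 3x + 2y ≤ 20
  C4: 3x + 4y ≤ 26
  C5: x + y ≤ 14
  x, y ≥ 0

(0, 0), (6.667, 0), (6, 1), (4, 3), (0, 3.8)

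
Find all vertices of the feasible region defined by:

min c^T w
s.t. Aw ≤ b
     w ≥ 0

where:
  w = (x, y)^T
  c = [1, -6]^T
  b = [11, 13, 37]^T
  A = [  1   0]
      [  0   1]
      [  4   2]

(0, 0), (9.25, 0), (2.75, 13), (0, 13)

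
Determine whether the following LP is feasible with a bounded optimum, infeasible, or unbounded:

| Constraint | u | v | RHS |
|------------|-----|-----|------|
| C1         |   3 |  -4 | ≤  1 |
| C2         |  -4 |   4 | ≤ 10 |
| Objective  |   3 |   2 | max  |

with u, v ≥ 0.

Unbounded (objective can increase without bound)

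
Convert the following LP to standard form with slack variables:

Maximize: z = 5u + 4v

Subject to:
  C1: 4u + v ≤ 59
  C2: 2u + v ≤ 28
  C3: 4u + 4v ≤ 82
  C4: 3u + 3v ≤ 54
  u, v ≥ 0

max z = 5u + 4v

s.t.
  4u + v + s1 = 59
  2u + v + s2 = 28
  4u + 4v + s3 = 82
  3u + 3v + s4 = 54
  u, v, s1, s2, s3, s4 ≥ 0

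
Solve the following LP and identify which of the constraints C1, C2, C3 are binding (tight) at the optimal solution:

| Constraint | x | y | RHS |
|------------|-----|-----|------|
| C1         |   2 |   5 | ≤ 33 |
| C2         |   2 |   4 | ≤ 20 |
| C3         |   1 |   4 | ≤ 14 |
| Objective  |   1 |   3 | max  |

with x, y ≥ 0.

At x = 6, y = 2, compute slack b - a·x for each constraint:
  C1: 33 − 22 = 11  (slack)
  C2: 20 − 20 = 0  (binding)
  C3: 14 − 14 = 0  (binding)

Optimal: x = 6, y = 2
Binding: C2, C3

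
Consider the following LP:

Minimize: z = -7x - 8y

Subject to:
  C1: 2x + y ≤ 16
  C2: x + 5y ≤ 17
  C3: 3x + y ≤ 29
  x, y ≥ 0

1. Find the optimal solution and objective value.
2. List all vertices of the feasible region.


1. x = 7, y = 2, z = -65
2. (0, 0), (8, 0), (7, 2), (0, 3.4)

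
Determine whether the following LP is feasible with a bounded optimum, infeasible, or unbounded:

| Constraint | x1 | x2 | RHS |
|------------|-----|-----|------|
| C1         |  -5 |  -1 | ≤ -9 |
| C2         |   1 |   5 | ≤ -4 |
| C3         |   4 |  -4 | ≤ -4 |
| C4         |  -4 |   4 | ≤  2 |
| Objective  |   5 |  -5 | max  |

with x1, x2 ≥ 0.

Infeasible (no feasible solution exists)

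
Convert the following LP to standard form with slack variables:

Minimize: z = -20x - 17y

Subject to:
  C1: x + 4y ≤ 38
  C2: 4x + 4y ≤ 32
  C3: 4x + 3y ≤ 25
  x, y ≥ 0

min z = -20x - 17y

s.t.
  x + 4y + s1 = 38
  4x + 4y + s2 = 32
  4x + 3y + s3 = 25
  x, y, s1, s2, s3 ≥ 0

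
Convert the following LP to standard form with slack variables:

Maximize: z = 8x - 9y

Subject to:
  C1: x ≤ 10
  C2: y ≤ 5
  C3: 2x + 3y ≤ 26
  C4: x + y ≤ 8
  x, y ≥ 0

max z = 8x - 9y

s.t.
  x + s1 = 10
  y + s2 = 5
  2x + 3y + s3 = 26
  x + y + s4 = 8
  x, y, s1, s2, s3, s4 ≥ 0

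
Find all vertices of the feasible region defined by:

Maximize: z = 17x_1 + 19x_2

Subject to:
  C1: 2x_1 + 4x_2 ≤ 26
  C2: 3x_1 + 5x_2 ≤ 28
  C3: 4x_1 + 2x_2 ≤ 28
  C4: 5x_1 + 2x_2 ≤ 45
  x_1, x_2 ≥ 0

(0, 0), (7, 0), (6, 2), (0, 5.6)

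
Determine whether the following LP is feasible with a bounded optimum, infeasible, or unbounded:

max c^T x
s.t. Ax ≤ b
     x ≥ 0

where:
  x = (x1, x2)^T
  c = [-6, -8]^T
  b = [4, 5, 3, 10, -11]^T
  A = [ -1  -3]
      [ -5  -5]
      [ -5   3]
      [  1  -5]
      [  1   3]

Infeasible (no feasible solution exists)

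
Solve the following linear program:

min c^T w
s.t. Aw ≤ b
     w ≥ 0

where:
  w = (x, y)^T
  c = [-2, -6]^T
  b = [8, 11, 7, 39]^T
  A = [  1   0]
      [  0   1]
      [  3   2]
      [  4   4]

Evaluate the objective at each vertex of the feasible region:
  z(0, 0) = 0
  z(2.333, 0) = -4.667
  z(0, 3.5) = -21  ←
The minimum is at x = 0, y = 3.5.

x = 0, y = 3.5, z = -21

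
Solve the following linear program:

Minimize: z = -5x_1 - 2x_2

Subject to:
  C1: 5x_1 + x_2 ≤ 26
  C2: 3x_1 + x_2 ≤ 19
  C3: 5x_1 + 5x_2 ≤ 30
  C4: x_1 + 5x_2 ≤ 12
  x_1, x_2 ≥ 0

Evaluate the objective at each vertex of the feasible region:
  z(0, 0) = 0
  z(5.2, 0) = -26
  z(5, 1) = -27  ←
  z(4.5, 1.5) = -25.5
  z(0, 2.4) = -4.8
The minimum is at x_1 = 5, x_2 = 1.

x_1 = 5, x_2 = 1, z = -27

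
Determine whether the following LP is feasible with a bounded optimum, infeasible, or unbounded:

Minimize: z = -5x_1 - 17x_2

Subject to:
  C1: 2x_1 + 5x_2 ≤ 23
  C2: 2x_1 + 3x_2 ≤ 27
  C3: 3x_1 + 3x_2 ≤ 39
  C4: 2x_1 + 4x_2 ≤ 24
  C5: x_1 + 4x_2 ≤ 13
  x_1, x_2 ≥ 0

Feasible with a bounded optimal solution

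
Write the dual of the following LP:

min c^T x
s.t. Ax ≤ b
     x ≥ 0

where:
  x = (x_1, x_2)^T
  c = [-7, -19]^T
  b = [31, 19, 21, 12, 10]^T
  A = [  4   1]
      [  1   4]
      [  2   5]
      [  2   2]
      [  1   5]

Primal min cᵀx s.t. Ax ≤ b, x ≥ 0  →  Dual max −bᵀy s.t. Aᵀy ≥ −c, y ≥ 0.

Maximize: z = -31y1 - 19y2 - 21y3 - 12y4 - 10y5

Subject to:
  4y1 + y2 + 2y3 + 2y4 + y5 ≥ 7
  y1 + 4y2 + 5y3 + 2y4 + 5y5 ≥ 19
  y1, y2, y3, y4, y5 ≥ 0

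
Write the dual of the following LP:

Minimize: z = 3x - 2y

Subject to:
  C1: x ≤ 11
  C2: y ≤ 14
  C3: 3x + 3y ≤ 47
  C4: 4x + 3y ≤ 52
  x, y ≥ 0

Primal min cᵀx s.t. Ax ≤ b, x ≥ 0  →  Dual max −bᵀy s.t. Aᵀy ≥ −c, y ≥ 0.

Maximize: z = -11y1 - 14y2 - 47y3 - 52y4

Subject to:
  y1 + 3y3 + 4y4 ≥ -3
  y2 + 3y3 + 3y4 ≥ 2
  y1, y2, y3, y4 ≥ 0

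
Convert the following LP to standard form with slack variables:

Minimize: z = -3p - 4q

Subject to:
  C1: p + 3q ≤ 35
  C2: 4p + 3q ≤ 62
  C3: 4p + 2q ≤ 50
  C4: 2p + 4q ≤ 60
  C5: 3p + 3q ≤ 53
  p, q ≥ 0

min z = -3p - 4q

s.t.
  p + 3q + s1 = 35
  4p + 3q + s2 = 62
  4p + 2q + s3 = 50
  2p + 4q + s4 = 60
  3p + 3q + s5 = 53
  p, q, s1, s2, s3, s4, s5 ≥ 0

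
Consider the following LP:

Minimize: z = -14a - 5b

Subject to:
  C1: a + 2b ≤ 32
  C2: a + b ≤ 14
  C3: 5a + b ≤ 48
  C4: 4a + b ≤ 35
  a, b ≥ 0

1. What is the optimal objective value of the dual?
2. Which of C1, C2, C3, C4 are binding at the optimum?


1. -133
2. C2, C4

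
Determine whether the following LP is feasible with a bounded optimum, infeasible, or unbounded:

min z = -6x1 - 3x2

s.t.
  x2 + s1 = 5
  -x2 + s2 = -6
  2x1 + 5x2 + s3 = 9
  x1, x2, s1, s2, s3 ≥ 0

Infeasible (no feasible solution exists)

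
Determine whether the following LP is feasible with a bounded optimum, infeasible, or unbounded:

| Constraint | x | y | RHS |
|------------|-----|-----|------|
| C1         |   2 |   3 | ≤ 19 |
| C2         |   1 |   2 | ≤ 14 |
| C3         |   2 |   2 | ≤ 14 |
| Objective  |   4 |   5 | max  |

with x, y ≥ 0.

Feasible with a bounded optimal solution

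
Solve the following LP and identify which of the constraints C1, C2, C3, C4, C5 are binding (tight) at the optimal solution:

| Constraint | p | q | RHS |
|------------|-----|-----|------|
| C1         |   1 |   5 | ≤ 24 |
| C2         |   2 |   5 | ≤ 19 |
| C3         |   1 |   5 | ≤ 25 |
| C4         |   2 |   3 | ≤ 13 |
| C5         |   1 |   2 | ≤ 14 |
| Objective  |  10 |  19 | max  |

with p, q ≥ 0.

At p = 2, q = 3, compute slack b - a·x for each constraint:
  C1: 24 − 17 = 7  (slack)
  C2: 19 − 19 = 0  (binding)
  C3: 25 − 17 = 8  (slack)
  C4: 13 − 13 = 0  (binding)
  C5: 14 − 8 = 6  (slack)

Optimal: p = 2, q = 3
Binding: C2, C4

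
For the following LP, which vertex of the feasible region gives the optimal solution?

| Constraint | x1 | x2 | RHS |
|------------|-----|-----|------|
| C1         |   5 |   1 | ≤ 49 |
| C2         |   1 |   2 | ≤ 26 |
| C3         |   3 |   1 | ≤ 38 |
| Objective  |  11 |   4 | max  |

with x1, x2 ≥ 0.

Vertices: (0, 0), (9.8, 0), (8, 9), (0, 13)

Evaluate the objective at each vertex of the feasible region:
  z(0, 0) = 0
  z(9.8, 0) = 107.8
  z(8, 9) = 124  ←
  z(0, 13) = 52
The maximum is at x1 = 8, x2 = 9.

(8, 9)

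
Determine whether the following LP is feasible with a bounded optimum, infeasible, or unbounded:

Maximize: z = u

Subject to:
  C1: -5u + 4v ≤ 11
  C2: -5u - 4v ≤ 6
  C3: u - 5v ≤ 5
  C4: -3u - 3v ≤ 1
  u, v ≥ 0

Unbounded (objective can increase without bound)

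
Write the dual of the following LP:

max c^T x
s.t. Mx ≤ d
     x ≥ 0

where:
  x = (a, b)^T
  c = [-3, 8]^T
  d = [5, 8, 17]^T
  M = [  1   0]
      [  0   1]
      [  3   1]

Primal max cᵀx s.t. Ax ≤ b, x ≥ 0  →  Dual min bᵀy s.t. Aᵀy ≥ c, y ≥ 0.

Minimize: z = 5y1 + 8y2 + 17y3

Subject to:
  y1 + 3y3 ≥ -3
  y2 + y3 ≥ 8
  y1, y2, y3 ≥ 0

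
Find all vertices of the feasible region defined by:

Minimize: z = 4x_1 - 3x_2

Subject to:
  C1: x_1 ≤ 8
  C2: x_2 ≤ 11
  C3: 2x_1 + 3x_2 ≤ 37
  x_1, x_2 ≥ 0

(0, 0), (8, 0), (8, 7), (2, 11), (0, 11)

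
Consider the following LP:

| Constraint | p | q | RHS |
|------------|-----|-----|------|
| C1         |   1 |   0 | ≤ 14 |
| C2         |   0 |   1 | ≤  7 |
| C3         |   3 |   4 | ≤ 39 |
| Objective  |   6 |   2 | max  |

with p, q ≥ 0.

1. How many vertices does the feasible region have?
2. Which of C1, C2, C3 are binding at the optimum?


1. 4
2. C3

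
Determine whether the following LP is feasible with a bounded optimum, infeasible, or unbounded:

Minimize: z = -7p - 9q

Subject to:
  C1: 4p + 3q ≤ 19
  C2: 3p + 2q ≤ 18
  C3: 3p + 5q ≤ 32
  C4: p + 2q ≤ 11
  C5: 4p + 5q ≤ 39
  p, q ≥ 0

Feasible with a bounded optimal solution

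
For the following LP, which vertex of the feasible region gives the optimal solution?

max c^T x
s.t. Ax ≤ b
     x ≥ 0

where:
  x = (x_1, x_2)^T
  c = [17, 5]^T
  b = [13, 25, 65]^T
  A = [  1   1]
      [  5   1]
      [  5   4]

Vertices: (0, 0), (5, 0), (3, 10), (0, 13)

Evaluate the objective at each vertex of the feasible region:
  z(0, 0) = 0
  z(5, 0) = 85
  z(3, 10) = 101  ←
  z(0, 13) = 65
The maximum is at x_1 = 3, x_2 = 10.

(3, 10)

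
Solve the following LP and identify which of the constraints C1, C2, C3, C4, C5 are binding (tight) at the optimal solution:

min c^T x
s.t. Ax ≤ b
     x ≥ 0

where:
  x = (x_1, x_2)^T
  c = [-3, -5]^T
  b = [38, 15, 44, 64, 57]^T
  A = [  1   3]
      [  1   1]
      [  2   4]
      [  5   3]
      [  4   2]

At x_1 = 8, x_2 = 7, compute slack b - a·x for each constraint:
  C1: 38 − 29 = 9  (slack)
  C2: 15 − 15 = 0  (binding)
  C3: 44 − 44 = 0  (binding)
  C4: 64 − 61 = 3  (slack)
  C5: 57 − 46 = 11  (slack)

Optimal: x_1 = 8, x_2 = 7
Binding: C2, C3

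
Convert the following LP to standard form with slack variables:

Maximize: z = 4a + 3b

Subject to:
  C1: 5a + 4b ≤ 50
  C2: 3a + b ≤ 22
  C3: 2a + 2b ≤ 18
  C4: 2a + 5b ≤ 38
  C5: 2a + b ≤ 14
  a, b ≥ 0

max z = 4a + 3b

s.t.
  5a + 4b + s1 = 50
  3a + b + s2 = 22
  2a + 2b + s3 = 18
  2a + 5b + s4 = 38
  2a + b + s5 = 14
  a, b, s1, s2, s3, s4, s5 ≥ 0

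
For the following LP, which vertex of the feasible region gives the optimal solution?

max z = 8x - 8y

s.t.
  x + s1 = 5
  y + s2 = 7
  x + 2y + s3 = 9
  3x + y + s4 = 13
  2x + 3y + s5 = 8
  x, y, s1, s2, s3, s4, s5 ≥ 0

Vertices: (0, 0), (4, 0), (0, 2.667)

Evaluate the objective at each vertex of the feasible region:
  z(0, 0) = 0
  z(4, 0) = 32  ←
  z(0, 2.667) = -21.33
The maximum is at x = 4, y = 0.

(4, 0)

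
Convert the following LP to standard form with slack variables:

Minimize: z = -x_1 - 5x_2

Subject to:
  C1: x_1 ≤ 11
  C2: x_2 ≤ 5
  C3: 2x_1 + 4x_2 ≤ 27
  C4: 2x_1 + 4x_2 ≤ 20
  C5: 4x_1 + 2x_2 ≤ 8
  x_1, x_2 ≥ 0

min z = -x_1 - 5x_2

s.t.
  x_1 + s1 = 11
  x_2 + s2 = 5
  2x_1 + 4x_2 + s3 = 27
  2x_1 + 4x_2 + s4 = 20
  4x_1 + 2x_2 + s5 = 8
  x_1, x_2, s1, s2, s3, s4, s5 ≥ 0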